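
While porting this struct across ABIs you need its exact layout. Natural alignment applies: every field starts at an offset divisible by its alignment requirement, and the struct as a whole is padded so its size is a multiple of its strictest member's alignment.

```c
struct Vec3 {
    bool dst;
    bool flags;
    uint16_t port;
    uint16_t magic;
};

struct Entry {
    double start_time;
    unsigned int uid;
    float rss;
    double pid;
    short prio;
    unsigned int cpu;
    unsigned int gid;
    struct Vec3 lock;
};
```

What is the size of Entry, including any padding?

48 bytes

Vec3: dst at 0 (size 1, align 1) → ends 1; flags at 1 (size 1, align 1) → ends 2; port at 2 (size 2, align 2) → ends 4; magic at 4 (size 2, align 2) → ends 6; total 6 bytes, alignment 2
start_time at 0 (size 8, align 8) → ends 8
uid at 8 (size 4, align 4) → ends 12
rss at 12 (size 4, align 4) → ends 16
pid at 16 (size 8, align 8) → ends 24
prio at 24 (size 2, align 2) → ends 26
pad 2 to align 4 for cpu
cpu at 28 (size 4, align 4) → ends 32
gid at 32 (size 4, align 4) → ends 36
lock at 36 (size 6, align 2) → ends 42
tail pad 6 to reach multiple of 8
total 48 bytes, alignment 8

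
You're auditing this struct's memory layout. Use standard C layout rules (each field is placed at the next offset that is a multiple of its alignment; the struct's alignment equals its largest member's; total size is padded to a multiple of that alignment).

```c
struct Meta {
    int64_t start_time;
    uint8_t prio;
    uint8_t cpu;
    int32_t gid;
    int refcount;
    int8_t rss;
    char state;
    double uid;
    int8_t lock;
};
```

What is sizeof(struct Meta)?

@0: start_time [8B, align 8] → 8
@8: prio [1B, align 1] → 9
@9: cpu [1B, align 1] → 10
+2 pad (align 4)
@12: gid [4B, align 4] → 16
@16: refcount [4B, align 4] → 20
@20: rss [1B, align 1] → 21
@21: state [1B, align 1] → 22
+2 pad (align 8)
@24: uid [8B, align 8] → 32
@32: lock [1B, align 1] → 33
+7 tail pad (align 8)
size 40, align 8

40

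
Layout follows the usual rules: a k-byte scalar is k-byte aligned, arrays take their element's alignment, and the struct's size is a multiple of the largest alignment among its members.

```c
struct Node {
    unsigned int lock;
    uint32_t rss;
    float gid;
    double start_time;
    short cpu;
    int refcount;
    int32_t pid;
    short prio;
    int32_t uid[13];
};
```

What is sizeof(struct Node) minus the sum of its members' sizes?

@0: lock [4B, align 4] → 4
@4: rss [4B, align 4] → 8
@8: gid [4B, align 4] → 12
+4 pad (align 8)
@16: start_time [8B, align 8] → 24
@24: cpu [2B, align 2] → 26
+2 pad (align 4)
@28: refcount [4B, align 4] → 32
@32: pid [4B, align 4] → 36
@36: prio [2B, align 2] → 38
+2 pad (align 4)
@40: uid [52B, align 4] → 92
+4 tail pad (align 8)
size 96, align 8
data bytes 84, size 96 → padding 12

12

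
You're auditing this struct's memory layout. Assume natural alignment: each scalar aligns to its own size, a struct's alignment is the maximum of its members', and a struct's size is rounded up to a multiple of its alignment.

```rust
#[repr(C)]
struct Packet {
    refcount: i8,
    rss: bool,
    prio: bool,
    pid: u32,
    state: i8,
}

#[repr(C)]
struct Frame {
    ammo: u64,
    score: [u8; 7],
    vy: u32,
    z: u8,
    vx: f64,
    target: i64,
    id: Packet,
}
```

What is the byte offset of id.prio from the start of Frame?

42

Packet: @0: refcount [1B, align 1] → 1; @1: rss [1B, align 1] → 2; @2: prio [1B, align 1] → 3; +1 pad (align 4); @4: pid [4B, align 4] → 8; @8: state [1B, align 1] → 9; +3 tail pad (align 4); size 12, align 4
@0: ammo [8B, align 8] → 8
@8: score [7B, align 1] → 15
+1 pad (align 4)
@16: vy [4B, align 4] → 20
@20: z [1B, align 1] → 21
+3 pad (align 8)
@24: vx [8B, align 8] → 32
@32: target [8B, align 8] → 40
@40: id [12B, align 4] → 52
within Packet: prio at 2
40 + 2 = 42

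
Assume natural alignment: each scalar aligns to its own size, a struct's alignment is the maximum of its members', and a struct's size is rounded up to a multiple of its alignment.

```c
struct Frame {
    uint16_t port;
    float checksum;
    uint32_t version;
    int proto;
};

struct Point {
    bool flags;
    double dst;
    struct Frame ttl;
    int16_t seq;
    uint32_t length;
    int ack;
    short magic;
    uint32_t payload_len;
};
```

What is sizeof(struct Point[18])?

1008

Frame: @0: port [2B, align 2] → 2; +2 pad (align 4); @4: checksum [4B, align 4] → 8; @8: version [4B, align 4] → 12; @12: proto [4B, align 4] → 16; size 16, align 4
@0: flags [1B, align 1] → 1
+7 pad (align 8)
@8: dst [8B, align 8] → 16
@16: ttl [16B, align 4] → 32
@32: seq [2B, align 2] → 34
+2 pad (align 4)
@36: length [4B, align 4] → 40
@40: ack [4B, align 4] → 44
@44: magic [2B, align 2] → 46
+2 pad (align 4)
@48: payload_len [4B, align 4] → 52
+4 tail pad (align 8)
size 56, align 8
array of 18: 18 × 56 = 1008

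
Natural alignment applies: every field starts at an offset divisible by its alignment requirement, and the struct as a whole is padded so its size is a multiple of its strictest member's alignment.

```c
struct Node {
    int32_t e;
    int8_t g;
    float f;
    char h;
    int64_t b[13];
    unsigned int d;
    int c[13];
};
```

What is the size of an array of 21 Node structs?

3696

0..4  e  (4B, 4-aligned)
4..5  g  (1B, 1-aligned)
5..8  -- padding (3B)
8..12  f  (4B, 4-aligned)
12..13  h  (1B, 1-aligned)
13..16  -- padding (3B)
16..120  b  (104B, 8-aligned)
120..124  d  (4B, 4-aligned)
124..176  c  (52B, 4-aligned)
sizeof = 176, alignof = 8
array of 21: 21 × 176 = 3696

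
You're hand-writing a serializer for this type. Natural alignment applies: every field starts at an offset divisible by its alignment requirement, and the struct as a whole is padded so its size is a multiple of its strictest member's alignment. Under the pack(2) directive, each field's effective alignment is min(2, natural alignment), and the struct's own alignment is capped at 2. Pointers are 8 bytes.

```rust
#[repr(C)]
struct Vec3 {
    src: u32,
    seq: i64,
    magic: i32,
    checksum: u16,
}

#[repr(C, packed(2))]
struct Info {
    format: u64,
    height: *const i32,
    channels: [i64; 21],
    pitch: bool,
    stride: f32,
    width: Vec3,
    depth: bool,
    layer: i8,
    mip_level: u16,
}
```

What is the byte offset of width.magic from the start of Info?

206

Vec3: @0: src [4B, align 4] → 4; +4 pad (align 8); @8: seq [8B, align 8] → 16; @16: magic [4B, align 4] → 20; @20: checksum [2B, align 2] → 22; +2 tail pad (align 8); size 24, align 8
@0: format [8B, align 2] → 8
@8: height [8B, align 2] → 16
@16: channels [168B, align 2] → 184
@184: pitch [1B, align 1] → 185
+1 pad (align 2)
@186: stride [4B, align 2] → 190
@190: width [24B, align 2] → 214
within Vec3: magic at 16
190 + 16 = 206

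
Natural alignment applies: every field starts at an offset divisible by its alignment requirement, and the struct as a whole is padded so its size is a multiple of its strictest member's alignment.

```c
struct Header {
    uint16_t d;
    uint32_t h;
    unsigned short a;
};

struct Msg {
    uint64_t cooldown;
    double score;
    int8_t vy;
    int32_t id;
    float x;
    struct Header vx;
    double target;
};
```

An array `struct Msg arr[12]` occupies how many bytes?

Header: 0..2  d  (2B, 2-aligned); 2..4  -- padding (2B); 4..8  h  (4B, 4-aligned); 8..10  a  (2B, 2-aligned); 10..12  -- tail padding (2B); sizeof = 12, alignof = 4
0..8  cooldown  (8B, 8-aligned)
8..16  score  (8B, 8-aligned)
16..17  vy  (1B, 1-aligned)
17..20  -- padding (3B)
20..24  id  (4B, 4-aligned)
24..28  x  (4B, 4-aligned)
28..40  vx  (12B, 4-aligned)
40..48  target  (8B, 8-aligned)
sizeof = 48, alignof = 8
array of 12: 12 × 48 = 576

576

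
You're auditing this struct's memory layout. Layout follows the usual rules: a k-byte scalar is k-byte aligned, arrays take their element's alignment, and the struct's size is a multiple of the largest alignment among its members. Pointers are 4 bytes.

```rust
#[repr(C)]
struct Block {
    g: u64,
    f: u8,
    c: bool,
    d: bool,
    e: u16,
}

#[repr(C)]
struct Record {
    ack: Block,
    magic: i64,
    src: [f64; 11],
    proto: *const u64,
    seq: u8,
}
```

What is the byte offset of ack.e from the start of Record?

12

Block: g at 0 (size 8, align 8) → ends 8; f at 8 (size 1, align 1) → ends 9; c at 9 (size 1, align 1) → ends 10; d at 10 (size 1, align 1) → ends 11; pad 1 to align 2 for e; e at 12 (size 2, align 2) → ends 14; tail pad 2 to reach multiple of 8; total 16 bytes, alignment 8
ack at 0 (size 16, align 8) → ends 16
within Block: e at 12
0 + 12 = 12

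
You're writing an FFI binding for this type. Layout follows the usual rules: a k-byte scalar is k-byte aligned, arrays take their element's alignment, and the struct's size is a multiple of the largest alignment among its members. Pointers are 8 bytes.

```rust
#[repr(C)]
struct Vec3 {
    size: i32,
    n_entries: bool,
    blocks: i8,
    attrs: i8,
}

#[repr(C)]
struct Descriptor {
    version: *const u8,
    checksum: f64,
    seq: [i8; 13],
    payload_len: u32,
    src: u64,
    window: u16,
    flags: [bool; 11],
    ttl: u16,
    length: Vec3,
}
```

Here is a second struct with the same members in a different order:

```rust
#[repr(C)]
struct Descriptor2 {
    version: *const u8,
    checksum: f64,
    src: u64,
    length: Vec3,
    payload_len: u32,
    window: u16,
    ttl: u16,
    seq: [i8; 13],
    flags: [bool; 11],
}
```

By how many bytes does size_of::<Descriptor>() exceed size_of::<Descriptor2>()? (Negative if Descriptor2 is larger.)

8

Vec3: size at 0 (size 4, align 4) → ends 4; n_entries at 4 (size 1, align 1) → ends 5; blocks at 5 (size 1, align 1) → ends 6; attrs at 6 (size 1, align 1) → ends 7; tail pad 1 to reach multiple of 4; total 8 bytes, alignment 4
version at 0 (size 8, align 8) → ends 8
checksum at 8 (size 8, align 8) → ends 16
seq at 16 (size 13, align 1) → ends 29
pad 3 to align 4 for payload_len
payload_len at 32 (size 4, align 4) → ends 36
pad 4 to align 8 for src
src at 40 (size 8, align 8) → ends 48
window at 48 (size 2, align 2) → ends 50
flags at 50 (size 11, align 1) → ends 61
pad 1 to align 2 for ttl
ttl at 62 (size 2, align 2) → ends 64
length at 64 (size 8, align 4) → ends 72
total 72 bytes, alignment 8
— Descriptor2 —
version at 0 (size 8, align 8) → ends 8
checksum at 8 (size 8, align 8) → ends 16
src at 16 (size 8, align 8) → ends 24
length at 24 (size 8, align 4) → ends 32
payload_len at 32 (size 4, align 4) → ends 36
window at 36 (size 2, align 2) → ends 38
ttl at 38 (size 2, align 2) → ends 40
seq at 40 (size 13, align 1) → ends 53
flags at 53 (size 11, align 1) → ends 64
total 64 bytes, alignment 8
72 − 64 = 8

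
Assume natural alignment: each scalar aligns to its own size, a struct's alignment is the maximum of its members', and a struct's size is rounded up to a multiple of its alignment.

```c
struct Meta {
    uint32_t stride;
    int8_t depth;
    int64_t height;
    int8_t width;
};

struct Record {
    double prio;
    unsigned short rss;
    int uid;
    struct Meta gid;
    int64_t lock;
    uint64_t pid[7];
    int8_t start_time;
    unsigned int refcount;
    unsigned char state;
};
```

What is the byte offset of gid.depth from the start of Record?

Meta: @0: stride [4B, align 4] → 4; @4: depth [1B, align 1] → 5; +3 pad (align 8); @8: height [8B, align 8] → 16; @16: width [1B, align 1] → 17; +7 tail pad (align 8); size 24, align 8
@0: prio [8B, align 8] → 8
@8: rss [2B, align 2] → 10
+2 pad (align 4)
@12: uid [4B, align 4] → 16
@16: gid [24B, align 8] → 40
within Meta: depth at 4
16 + 4 = 20

20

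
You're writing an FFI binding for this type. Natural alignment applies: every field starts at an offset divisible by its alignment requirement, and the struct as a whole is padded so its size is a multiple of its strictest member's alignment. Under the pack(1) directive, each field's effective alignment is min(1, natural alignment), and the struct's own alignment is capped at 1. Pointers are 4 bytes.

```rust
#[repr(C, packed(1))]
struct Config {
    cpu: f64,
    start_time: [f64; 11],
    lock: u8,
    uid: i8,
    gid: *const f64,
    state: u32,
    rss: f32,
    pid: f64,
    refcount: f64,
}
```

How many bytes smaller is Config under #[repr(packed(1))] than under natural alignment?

natural layout:
  cpu at 0 (size 8, align 8) → ends 8
  start_time at 8 (size 88, align 8) → ends 96
  lock at 96 (size 1, align 1) → ends 97
  uid at 97 (size 1, align 1) → ends 98
  pad 2 to align 4 for gid
  gid at 100 (size 4, align 4) → ends 104
  state at 104 (size 4, align 4) → ends 108
  rss at 108 (size 4, align 4) → ends 112
  pid at 112 (size 8, align 8) → ends 120
  refcount at 120 (size 8, align 8) → ends 128
  total 128 bytes, alignment 8
packed(1) layout:
  cpu at 0 (size 8, align 1) → ends 8
  start_time at 8 (size 88, align 1) → ends 96
  lock at 96 (size 1, align 1) → ends 97
  uid at 97 (size 1, align 1) → ends 98
  gid at 98 (size 4, align 1) → ends 102
  state at 102 (size 4, align 1) → ends 106
  rss at 106 (size 4, align 1) → ends 110
  pid at 110 (size 8, align 1) → ends 118
  refcount at 118 (size 8, align 1) → ends 126
  total 126 bytes, alignment 1
128 − 126 = 2

2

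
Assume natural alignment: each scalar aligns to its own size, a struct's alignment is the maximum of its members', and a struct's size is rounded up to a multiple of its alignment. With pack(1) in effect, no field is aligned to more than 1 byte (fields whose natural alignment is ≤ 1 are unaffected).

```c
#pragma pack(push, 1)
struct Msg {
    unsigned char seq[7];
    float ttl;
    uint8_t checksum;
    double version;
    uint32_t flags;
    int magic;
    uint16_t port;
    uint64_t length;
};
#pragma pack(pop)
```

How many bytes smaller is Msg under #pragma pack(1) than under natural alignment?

10

natural layout:
  0..7  seq  (7B, 1-aligned)
  7..8  -- padding (1B)
  8..12  ttl  (4B, 4-aligned)
  12..13  checksum  (1B, 1-aligned)
  13..16  -- padding (3B)
  16..24  version  (8B, 8-aligned)
  24..28  flags  (4B, 4-aligned)
  28..32  magic  (4B, 4-aligned)
  32..34  port  (2B, 2-aligned)
  34..40  -- padding (6B)
  40..48  length  (8B, 8-aligned)
  sizeof = 48, alignof = 8
packed(1) layout:
  0..7  seq  (7B, 1-aligned)
  7..11  ttl  (4B, 1-aligned)
  11..12  checksum  (1B, 1-aligned)
  12..20  version  (8B, 1-aligned)
  20..24  flags  (4B, 1-aligned)
  24..28  magic  (4B, 1-aligned)
  28..30  port  (2B, 1-aligned)
  30..38  length  (8B, 1-aligned)
  sizeof = 38, alignof = 1
48 − 38 = 10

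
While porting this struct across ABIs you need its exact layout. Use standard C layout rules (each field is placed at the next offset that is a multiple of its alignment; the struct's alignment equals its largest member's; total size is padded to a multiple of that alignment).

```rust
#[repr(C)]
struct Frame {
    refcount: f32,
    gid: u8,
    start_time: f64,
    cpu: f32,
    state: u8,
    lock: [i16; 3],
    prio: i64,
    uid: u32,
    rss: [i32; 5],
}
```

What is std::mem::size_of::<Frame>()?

64 bytes

0..4  refcount  (4B, 4-aligned)
4..5  gid  (1B, 1-aligned)
5..8  -- padding (3B)
8..16  start_time  (8B, 8-aligned)
16..20  cpu  (4B, 4-aligned)
20..21  state  (1B, 1-aligned)
21..22  -- padding (1B)
22..28  lock  (6B, 2-aligned)
28..32  -- padding (4B)
32..40  prio  (8B, 8-aligned)
40..44  uid  (4B, 4-aligned)
44..64  rss  (20B, 4-aligned)
sizeof = 64, alignof = 8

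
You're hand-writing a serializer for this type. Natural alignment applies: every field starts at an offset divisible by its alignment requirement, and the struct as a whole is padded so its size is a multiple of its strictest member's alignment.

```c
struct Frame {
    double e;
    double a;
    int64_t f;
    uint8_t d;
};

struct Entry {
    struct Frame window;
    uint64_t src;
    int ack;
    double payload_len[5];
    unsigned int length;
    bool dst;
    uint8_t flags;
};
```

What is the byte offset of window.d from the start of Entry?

24

Frame: 0..8  e  (8B, 8-aligned); 8..16  a  (8B, 8-aligned); 16..24  f  (8B, 8-aligned); 24..25  d  (1B, 1-aligned); 25..32  -- tail padding (7B); sizeof = 32, alignof = 8
0..32  window  (32B, 8-aligned)
within Frame: d at 24
0 + 24 = 24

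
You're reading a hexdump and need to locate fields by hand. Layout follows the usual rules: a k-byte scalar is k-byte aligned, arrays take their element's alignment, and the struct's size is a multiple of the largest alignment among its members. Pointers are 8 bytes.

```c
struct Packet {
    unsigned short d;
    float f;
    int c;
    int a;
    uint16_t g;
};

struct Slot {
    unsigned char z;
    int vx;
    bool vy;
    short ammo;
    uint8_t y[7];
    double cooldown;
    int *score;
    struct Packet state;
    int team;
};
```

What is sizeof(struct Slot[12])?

Packet: d at 0 (size 2, align 2) → ends 2; pad 2 to align 4 for f; f at 4 (size 4, align 4) → ends 8; c at 8 (size 4, align 4) → ends 12; a at 12 (size 4, align 4) → ends 16; g at 16 (size 2, align 2) → ends 18; tail pad 2 to reach multiple of 4; total 20 bytes, alignment 4
z at 0 (size 1, align 1) → ends 1
pad 3 to align 4 for vx
vx at 4 (size 4, align 4) → ends 8
vy at 8 (size 1, align 1) → ends 9
pad 1 to align 2 for ammo
ammo at 10 (size 2, align 2) → ends 12
y at 12 (size 7, align 1) → ends 19
pad 5 to align 8 for cooldown
cooldown at 24 (size 8, align 8) → ends 32
score at 32 (size 8, align 8) → ends 40
state at 40 (size 20, align 4) → ends 60
team at 60 (size 4, align 4) → ends 64
total 64 bytes, alignment 8
array of 12: 12 × 64 = 768

768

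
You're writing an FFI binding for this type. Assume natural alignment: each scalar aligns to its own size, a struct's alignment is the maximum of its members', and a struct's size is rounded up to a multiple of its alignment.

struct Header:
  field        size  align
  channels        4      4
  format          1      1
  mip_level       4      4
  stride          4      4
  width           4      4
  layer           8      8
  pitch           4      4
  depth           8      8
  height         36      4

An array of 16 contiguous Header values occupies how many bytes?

1408

@0: channels [4B, align 4] → 4
@4: format [1B, align 1] → 5
+3 pad (align 4)
@8: mip_level [4B, align 4] → 12
@12: stride [4B, align 4] → 16
@16: width [4B, align 4] → 20
+4 pad (align 8)
@24: layer [8B, align 8] → 32
@32: pitch [4B, align 4] → 36
+4 pad (align 8)
@40: depth [8B, align 8] → 48
@48: height [36B, align 4] → 84
+4 tail pad (align 8)
size 88, align 8
array of 16: 16 × 88 = 1408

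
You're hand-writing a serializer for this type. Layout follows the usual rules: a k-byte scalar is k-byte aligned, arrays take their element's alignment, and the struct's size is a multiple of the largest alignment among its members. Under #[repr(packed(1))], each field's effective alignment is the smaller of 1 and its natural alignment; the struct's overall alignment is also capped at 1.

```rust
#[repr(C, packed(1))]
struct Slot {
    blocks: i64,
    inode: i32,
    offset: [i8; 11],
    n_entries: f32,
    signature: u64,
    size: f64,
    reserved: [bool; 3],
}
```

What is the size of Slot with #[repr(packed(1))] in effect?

@0: blocks [8B, align 1] → 8
@8: inode [4B, align 1] → 12
@12: offset [11B, align 1] → 23
@23: n_entries [4B, align 1] → 27
@27: signature [8B, align 1] → 35
@35: size [8B, align 1] → 43
@43: reserved [3B, align 1] → 46
size 46, align 1

46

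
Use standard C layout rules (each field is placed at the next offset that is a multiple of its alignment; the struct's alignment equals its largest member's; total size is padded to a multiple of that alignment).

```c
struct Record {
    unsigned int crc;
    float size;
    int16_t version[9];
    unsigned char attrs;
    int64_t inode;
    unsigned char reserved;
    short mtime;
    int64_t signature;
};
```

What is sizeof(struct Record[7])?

392

@0: crc [4B, align 4] → 4
@4: size [4B, align 4] → 8
@8: version [18B, align 2] → 26
@26: attrs [1B, align 1] → 27
+5 pad (align 8)
@32: inode [8B, align 8] → 40
@40: reserved [1B, align 1] → 41
+1 pad (align 2)
@42: mtime [2B, align 2] → 44
+4 pad (align 8)
@48: signature [8B, align 8] → 56
size 56, align 8
array of 7: 7 × 56 = 392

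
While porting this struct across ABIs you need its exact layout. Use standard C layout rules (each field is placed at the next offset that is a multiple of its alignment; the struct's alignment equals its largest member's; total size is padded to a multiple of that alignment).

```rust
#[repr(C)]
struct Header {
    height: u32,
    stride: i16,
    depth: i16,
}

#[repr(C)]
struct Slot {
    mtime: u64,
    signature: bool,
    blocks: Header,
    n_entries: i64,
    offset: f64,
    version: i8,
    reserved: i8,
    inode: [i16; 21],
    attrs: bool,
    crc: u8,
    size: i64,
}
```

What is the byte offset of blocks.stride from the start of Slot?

16

Header: 0..4  height  (4B, 4-aligned); 4..6  stride  (2B, 2-aligned); 6..8  depth  (2B, 2-aligned); sizeof = 8, alignof = 4
0..8  mtime  (8B, 8-aligned)
8..9  signature  (1B, 1-aligned)
9..12  -- padding (3B)
12..20  blocks  (8B, 4-aligned)
within Header: stride at 4
12 + 4 = 16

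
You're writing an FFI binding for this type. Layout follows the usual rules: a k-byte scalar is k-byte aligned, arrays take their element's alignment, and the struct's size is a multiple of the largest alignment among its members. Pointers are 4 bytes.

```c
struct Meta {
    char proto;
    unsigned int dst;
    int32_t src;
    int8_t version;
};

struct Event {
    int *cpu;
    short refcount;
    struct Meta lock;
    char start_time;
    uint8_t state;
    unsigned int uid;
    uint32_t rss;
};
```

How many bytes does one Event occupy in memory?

36 bytes

Meta: @0: proto [1B, align 1] → 1; +3 pad (align 4); @4: dst [4B, align 4] → 8; @8: src [4B, align 4] → 12; @12: version [1B, align 1] → 13; +3 tail pad (align 4); size 16, align 4
@0: cpu [4B, align 4] → 4
@4: refcount [2B, align 2] → 6
+2 pad (align 4)
@8: lock [16B, align 4] → 24
@24: start_time [1B, align 1] → 25
@25: state [1B, align 1] → 26
+2 pad (align 4)
@28: uid [4B, align 4] → 32
@32: rss [4B, align 4] → 36
size 36, align 4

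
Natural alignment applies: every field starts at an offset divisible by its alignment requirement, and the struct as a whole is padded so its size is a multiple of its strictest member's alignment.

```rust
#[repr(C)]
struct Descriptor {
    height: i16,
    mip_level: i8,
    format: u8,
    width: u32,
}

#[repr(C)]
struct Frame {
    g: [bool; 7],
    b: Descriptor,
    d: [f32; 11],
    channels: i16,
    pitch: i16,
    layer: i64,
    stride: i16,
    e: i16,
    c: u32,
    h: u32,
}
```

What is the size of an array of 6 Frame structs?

528

Descriptor: 0..2  height  (2B, 2-aligned); 2..3  mip_level  (1B, 1-aligned); 3..4  format  (1B, 1-aligned); 4..8  width  (4B, 4-aligned); sizeof = 8, alignof = 4
0..7  g  (7B, 1-aligned)
7..8  -- padding (1B)
8..16  b  (8B, 4-aligned)
16..60  d  (44B, 4-aligned)
60..62  channels  (2B, 2-aligned)
62..64  pitch  (2B, 2-aligned)
64..72  layer  (8B, 8-aligned)
72..74  stride  (2B, 2-aligned)
74..76  e  (2B, 2-aligned)
76..80  c  (4B, 4-aligned)
80..84  h  (4B, 4-aligned)
84..88  -- tail padding (4B)
sizeof = 88, alignof = 8
array of 6: 6 × 88 = 528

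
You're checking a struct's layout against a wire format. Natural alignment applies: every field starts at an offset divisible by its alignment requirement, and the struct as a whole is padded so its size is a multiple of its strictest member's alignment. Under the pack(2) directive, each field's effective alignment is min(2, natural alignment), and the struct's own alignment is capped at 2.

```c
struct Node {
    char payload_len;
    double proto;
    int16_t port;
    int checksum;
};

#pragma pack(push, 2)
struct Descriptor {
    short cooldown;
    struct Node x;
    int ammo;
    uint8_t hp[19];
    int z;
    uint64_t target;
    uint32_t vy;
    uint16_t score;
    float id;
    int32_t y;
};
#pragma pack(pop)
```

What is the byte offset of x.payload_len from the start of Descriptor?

Node: payload_len at 0 (size 1, align 1) → ends 1; pad 7 to align 8 for proto; proto at 8 (size 8, align 8) → ends 16; port at 16 (size 2, align 2) → ends 18; pad 2 to align 4 for checksum; checksum at 20 (size 4, align 4) → ends 24; total 24 bytes, alignment 8
cooldown at 0 (size 2, align 2) → ends 2
x at 2 (size 24, align 2) → ends 26
within Node: payload_len at 0
2 + 0 = 2

2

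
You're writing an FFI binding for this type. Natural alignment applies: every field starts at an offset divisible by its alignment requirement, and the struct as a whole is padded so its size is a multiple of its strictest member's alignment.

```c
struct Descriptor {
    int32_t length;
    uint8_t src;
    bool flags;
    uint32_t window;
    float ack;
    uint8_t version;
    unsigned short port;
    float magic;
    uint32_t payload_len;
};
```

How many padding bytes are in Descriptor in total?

0..4  length  (4B, 4-aligned)
4..5  src  (1B, 1-aligned)
5..6  flags  (1B, 1-aligned)
6..8  -- padding (2B)
8..12  window  (4B, 4-aligned)
12..16  ack  (4B, 4-aligned)
16..17  version  (1B, 1-aligned)
17..18  -- padding (1B)
18..20  port  (2B, 2-aligned)
20..24  magic  (4B, 4-aligned)
24..28  payload_len  (4B, 4-aligned)
sizeof = 28, alignof = 4
data bytes 25, size 28 → padding 3

3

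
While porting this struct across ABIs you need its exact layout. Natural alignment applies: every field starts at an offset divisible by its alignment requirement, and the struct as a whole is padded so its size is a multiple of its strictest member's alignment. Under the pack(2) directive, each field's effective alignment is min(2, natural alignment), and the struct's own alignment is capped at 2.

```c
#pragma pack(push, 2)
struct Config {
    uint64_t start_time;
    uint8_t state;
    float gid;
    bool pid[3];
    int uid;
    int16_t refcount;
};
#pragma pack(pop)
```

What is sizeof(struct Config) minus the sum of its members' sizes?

2

@0: start_time [8B, align 2] → 8
@8: state [1B, align 1] → 9
+1 pad (align 2)
@10: gid [4B, align 2] → 14
@14: pid [3B, align 1] → 17
+1 pad (align 2)
@18: uid [4B, align 2] → 22
@22: refcount [2B, align 2] → 24
size 24, align 2
data bytes 22, size 24 → padding 2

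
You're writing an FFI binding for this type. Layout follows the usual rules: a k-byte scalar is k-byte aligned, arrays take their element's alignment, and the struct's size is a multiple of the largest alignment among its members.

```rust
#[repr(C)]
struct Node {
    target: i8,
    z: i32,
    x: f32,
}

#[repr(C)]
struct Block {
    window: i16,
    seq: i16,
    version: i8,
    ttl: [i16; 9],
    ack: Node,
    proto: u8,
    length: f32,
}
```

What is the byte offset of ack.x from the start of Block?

Node: @0: target [1B, align 1] → 1; +3 pad (align 4); @4: z [4B, align 4] → 8; @8: x [4B, align 4] → 12; size 12, align 4
@0: window [2B, align 2] → 2
@2: seq [2B, align 2] → 4
@4: version [1B, align 1] → 5
+1 pad (align 2)
@6: ttl [18B, align 2] → 24
@24: ack [12B, align 4] → 36
within Node: x at 8
24 + 8 = 32

32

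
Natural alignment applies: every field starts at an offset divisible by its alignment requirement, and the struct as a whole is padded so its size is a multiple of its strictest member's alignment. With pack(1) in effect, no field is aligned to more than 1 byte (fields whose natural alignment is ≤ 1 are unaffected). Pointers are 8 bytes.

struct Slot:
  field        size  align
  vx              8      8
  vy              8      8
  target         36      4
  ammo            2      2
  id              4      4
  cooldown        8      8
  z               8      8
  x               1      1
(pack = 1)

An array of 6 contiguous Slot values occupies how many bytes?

@0: vx [8B, align 1] → 8
@8: vy [8B, align 1] → 16
@16: target [36B, align 1] → 52
@52: ammo [2B, align 1] → 54
@54: id [4B, align 1] → 58
@58: cooldown [8B, align 1] → 66
@66: z [8B, align 1] → 74
@74: x [1B, align 1] → 75
size 75, align 1
array of 6: 6 × 75 = 450

450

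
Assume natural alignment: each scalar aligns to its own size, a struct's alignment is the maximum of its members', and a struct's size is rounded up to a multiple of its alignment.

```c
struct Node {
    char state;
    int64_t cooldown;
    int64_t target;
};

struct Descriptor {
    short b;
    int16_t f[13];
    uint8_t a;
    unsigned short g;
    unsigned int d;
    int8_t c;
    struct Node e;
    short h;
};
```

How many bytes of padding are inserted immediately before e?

3

Node: @0: state [1B, align 1] → 1; +7 pad (align 8); @8: cooldown [8B, align 8] → 16; @16: target [8B, align 8] → 24; size 24, align 8
@0: b [2B, align 2] → 2
@2: f [26B, align 2] → 28
@28: a [1B, align 1] → 29
+1 pad (align 2)
@30: g [2B, align 2] → 32
@32: d [4B, align 4] → 36
@36: c [1B, align 1] → 37
+3 pad (align 8)
@40: e [24B, align 8] → 64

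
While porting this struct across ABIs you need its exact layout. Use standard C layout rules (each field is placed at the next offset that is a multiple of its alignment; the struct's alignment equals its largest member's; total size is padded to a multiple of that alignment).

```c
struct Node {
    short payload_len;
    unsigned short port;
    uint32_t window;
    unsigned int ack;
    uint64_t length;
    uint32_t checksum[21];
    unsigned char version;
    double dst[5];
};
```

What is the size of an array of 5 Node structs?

760

0..2  payload_len  (2B, 2-aligned)
2..4  port  (2B, 2-aligned)
4..8  window  (4B, 4-aligned)
8..12  ack  (4B, 4-aligned)
12..16  -- padding (4B)
16..24  length  (8B, 8-aligned)
24..108  checksum  (84B, 4-aligned)
108..109  version  (1B, 1-aligned)
109..112  -- padding (3B)
112..152  dst  (40B, 8-aligned)
sizeof = 152, alignof = 8
array of 5: 5 × 152 = 760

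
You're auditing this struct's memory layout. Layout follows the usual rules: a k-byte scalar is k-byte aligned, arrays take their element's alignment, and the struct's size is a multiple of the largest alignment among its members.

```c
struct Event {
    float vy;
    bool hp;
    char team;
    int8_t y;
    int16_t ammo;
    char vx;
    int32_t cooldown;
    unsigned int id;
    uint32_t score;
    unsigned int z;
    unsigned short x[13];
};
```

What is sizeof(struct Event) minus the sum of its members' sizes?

0..4  vy  (4B, 4-aligned)
4..5  hp  (1B, 1-aligned)
5..6  team  (1B, 1-aligned)
6..7  y  (1B, 1-aligned)
7..8  -- padding (1B)
8..10  ammo  (2B, 2-aligned)
10..11  vx  (1B, 1-aligned)
11..12  -- padding (1B)
12..16  cooldown  (4B, 4-aligned)
16..20  id  (4B, 4-aligned)
20..24  score  (4B, 4-aligned)
24..28  z  (4B, 4-aligned)
28..54  x  (26B, 2-aligned)
54..56  -- tail padding (2B)
sizeof = 56, alignof = 4
data bytes 52, size 56 → padding 4

4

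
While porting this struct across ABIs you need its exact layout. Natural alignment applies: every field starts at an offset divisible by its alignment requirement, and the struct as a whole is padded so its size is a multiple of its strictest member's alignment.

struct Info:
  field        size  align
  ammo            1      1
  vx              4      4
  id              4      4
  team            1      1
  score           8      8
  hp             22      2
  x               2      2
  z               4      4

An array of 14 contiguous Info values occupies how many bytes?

0..1  ammo  (1B, 1-aligned)
1..4  -- padding (3B)
4..8  vx  (4B, 4-aligned)
8..12  id  (4B, 4-aligned)
12..13  team  (1B, 1-aligned)
13..16  -- padding (3B)
16..24  score  (8B, 8-aligned)
24..46  hp  (22B, 2-aligned)
46..48  x  (2B, 2-aligned)
48..52  z  (4B, 4-aligned)
52..56  -- tail padding (4B)
sizeof = 56, alignof = 8
array of 14: 14 × 56 = 784

784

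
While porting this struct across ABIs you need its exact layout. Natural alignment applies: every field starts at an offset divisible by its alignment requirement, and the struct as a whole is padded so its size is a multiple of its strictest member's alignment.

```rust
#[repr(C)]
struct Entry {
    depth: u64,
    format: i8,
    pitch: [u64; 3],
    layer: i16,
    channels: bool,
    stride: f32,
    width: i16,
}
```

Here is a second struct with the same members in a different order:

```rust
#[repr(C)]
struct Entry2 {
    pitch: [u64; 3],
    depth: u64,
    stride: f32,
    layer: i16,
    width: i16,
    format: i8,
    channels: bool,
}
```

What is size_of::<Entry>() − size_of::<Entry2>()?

0..8  depth  (8B, 8-aligned)
8..9  format  (1B, 1-aligned)
9..16  -- padding (7B)
16..40  pitch  (24B, 8-aligned)
40..42  layer  (2B, 2-aligned)
42..43  channels  (1B, 1-aligned)
43..44  -- padding (1B)
44..48  stride  (4B, 4-aligned)
48..50  width  (2B, 2-aligned)
50..56  -- tail padding (6B)
sizeof = 56, alignof = 8
— Entry2 —
0..24  pitch  (24B, 8-aligned)
24..32  depth  (8B, 8-aligned)
32..36  stride  (4B, 4-aligned)
36..38  layer  (2B, 2-aligned)
38..40  width  (2B, 2-aligned)
40..41  format  (1B, 1-aligned)
41..42  channels  (1B, 1-aligned)
42..48  -- tail padding (6B)
sizeof = 48, alignof = 8
56 − 48 = 8

8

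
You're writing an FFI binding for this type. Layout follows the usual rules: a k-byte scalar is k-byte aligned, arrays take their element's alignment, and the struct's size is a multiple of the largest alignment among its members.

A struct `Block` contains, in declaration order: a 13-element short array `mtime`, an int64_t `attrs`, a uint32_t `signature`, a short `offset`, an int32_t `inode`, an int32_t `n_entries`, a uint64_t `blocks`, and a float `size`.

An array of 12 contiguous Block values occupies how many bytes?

864

mtime at 0 (size 26, align 2) → ends 26
pad 6 to align 8 for attrs
attrs at 32 (size 8, align 8) → ends 40
signature at 40 (size 4, align 4) → ends 44
offset at 44 (size 2, align 2) → ends 46
pad 2 to align 4 for inode
inode at 48 (size 4, align 4) → ends 52
n_entries at 52 (size 4, align 4) → ends 56
blocks at 56 (size 8, align 8) → ends 64
size at 64 (size 4, align 4) → ends 68
tail pad 4 to reach multiple of 8
total 72 bytes, alignment 8
array of 12: 12 × 72 = 864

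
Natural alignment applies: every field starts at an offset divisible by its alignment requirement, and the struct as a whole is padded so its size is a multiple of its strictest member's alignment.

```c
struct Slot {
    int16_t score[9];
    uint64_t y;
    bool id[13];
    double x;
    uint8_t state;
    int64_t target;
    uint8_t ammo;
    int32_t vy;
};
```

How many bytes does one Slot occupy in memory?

score at 0 (size 18, align 2) → ends 18
pad 6 to align 8 for y
y at 24 (size 8, align 8) → ends 32
id at 32 (size 13, align 1) → ends 45
pad 3 to align 8 for x
x at 48 (size 8, align 8) → ends 56
state at 56 (size 1, align 1) → ends 57
pad 7 to align 8 for target
target at 64 (size 8, align 8) → ends 72
ammo at 72 (size 1, align 1) → ends 73
pad 3 to align 4 for vy
vy at 76 (size 4, align 4) → ends 80
total 80 bytes, alignment 8

80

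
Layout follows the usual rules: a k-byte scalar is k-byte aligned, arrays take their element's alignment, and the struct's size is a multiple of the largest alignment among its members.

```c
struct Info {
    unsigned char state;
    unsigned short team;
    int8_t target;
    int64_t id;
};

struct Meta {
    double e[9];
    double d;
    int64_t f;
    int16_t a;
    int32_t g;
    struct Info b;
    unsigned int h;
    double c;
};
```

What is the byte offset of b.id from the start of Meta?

Info: @0: state [1B, align 1] → 1; +1 pad (align 2); @2: team [2B, align 2] → 4; @4: target [1B, align 1] → 5; +3 pad (align 8); @8: id [8B, align 8] → 16; size 16, align 8
@0: e [72B, align 8] → 72
@72: d [8B, align 8] → 80
@80: f [8B, align 8] → 88
@88: a [2B, align 2] → 90
+2 pad (align 4)
@92: g [4B, align 4] → 96
@96: b [16B, align 8] → 112
within Info: id at 8
96 + 8 = 104

104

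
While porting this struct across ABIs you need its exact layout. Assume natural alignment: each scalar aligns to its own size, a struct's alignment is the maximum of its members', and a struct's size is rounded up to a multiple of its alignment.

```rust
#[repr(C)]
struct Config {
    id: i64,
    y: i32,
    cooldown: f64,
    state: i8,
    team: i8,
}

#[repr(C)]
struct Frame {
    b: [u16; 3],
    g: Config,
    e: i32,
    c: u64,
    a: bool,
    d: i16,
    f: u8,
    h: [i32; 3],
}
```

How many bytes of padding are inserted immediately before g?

2

Config: 0..8  id  (8B, 8-aligned); 8..12  y  (4B, 4-aligned); 12..16  -- padding (4B); 16..24  cooldown  (8B, 8-aligned); 24..25  state  (1B, 1-aligned); 25..26  team  (1B, 1-aligned); 26..32  -- tail padding (6B); sizeof = 32, alignof = 8
0..6  b  (6B, 2-aligned)
6..8  -- padding (2B)
8..40  g  (32B, 8-aligned)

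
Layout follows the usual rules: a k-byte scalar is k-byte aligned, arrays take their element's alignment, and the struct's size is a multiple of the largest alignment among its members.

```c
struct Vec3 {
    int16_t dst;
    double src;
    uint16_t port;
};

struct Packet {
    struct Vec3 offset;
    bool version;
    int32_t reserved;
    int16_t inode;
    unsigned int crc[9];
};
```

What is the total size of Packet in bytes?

Vec3: 0..2  dst  (2B, 2-aligned); 2..8  -- padding (6B); 8..16  src  (8B, 8-aligned); 16..18  port  (2B, 2-aligned); 18..24  -- tail padding (6B); sizeof = 24, alignof = 8
0..24  offset  (24B, 8-aligned)
24..25  version  (1B, 1-aligned)
25..28  -- padding (3B)
28..32  reserved  (4B, 4-aligned)
32..34  inode  (2B, 2-aligned)
34..36  -- padding (2B)
36..72  crc  (36B, 4-aligned)
sizeof = 72, alignof = 8

72 bytes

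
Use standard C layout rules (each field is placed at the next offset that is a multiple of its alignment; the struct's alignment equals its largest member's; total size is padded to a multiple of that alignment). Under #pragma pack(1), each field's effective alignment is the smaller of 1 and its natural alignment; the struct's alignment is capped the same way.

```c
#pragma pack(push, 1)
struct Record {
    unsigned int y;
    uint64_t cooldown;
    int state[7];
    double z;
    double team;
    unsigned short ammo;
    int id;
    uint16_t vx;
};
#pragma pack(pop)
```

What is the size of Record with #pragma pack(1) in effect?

64

0..4  y  (4B, 1-aligned)
4..12  cooldown  (8B, 1-aligned)
12..40  state  (28B, 1-aligned)
40..48  z  (8B, 1-aligned)
48..56  team  (8B, 1-aligned)
56..58  ammo  (2B, 1-aligned)
58..62  id  (4B, 1-aligned)
62..64  vx  (2B, 1-aligned)
sizeof = 64, alignof = 1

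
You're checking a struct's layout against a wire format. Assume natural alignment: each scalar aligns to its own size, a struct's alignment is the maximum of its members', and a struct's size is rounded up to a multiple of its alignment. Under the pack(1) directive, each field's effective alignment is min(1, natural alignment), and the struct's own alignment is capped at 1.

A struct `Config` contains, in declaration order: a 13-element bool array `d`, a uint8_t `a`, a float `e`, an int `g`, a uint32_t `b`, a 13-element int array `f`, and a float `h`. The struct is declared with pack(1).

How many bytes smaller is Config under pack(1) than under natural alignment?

natural layout:
  d at 0 (size 13, align 1) → ends 13
  a at 13 (size 1, align 1) → ends 14
  pad 2 to align 4 for e
  e at 16 (size 4, align 4) → ends 20
  g at 20 (size 4, align 4) → ends 24
  b at 24 (size 4, align 4) → ends 28
  f at 28 (size 52, align 4) → ends 80
  h at 80 (size 4, align 4) → ends 84
  total 84 bytes, alignment 4
packed(1) layout:
  d at 0 (size 13, align 1) → ends 13
  a at 13 (size 1, align 1) → ends 14
  e at 14 (size 4, align 1) → ends 18
  g at 18 (size 4, align 1) → ends 22
  b at 22 (size 4, align 1) → ends 26
  f at 26 (size 52, align 1) → ends 78
  h at 78 (size 4, align 1) → ends 82
  total 82 bytes, alignment 1
84 − 82 = 2

2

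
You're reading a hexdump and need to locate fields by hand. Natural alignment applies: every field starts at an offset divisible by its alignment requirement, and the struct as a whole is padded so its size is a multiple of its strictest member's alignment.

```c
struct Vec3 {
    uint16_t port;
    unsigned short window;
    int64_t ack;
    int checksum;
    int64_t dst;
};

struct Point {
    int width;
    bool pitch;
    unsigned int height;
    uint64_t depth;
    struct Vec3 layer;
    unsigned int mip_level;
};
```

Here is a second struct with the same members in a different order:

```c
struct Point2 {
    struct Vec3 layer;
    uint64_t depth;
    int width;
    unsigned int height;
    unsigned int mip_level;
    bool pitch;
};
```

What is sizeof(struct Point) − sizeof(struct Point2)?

Vec3: 0..2  port  (2B, 2-aligned); 2..4  window  (2B, 2-aligned); 4..8  -- padding (4B); 8..16  ack  (8B, 8-aligned); 16..20  checksum  (4B, 4-aligned); 20..24  -- padding (4B); 24..32  dst  (8B, 8-aligned); sizeof = 32, alignof = 8
0..4  width  (4B, 4-aligned)
4..5  pitch  (1B, 1-aligned)
5..8  -- padding (3B)
8..12  height  (4B, 4-aligned)
12..16  -- padding (4B)
16..24  depth  (8B, 8-aligned)
24..56  layer  (32B, 8-aligned)
56..60  mip_level  (4B, 4-aligned)
60..64  -- tail padding (4B)
sizeof = 64, alignof = 8
— Point2 —
0..32  layer  (32B, 8-aligned)
32..40  depth  (8B, 8-aligned)
40..44  width  (4B, 4-aligned)
44..48  height  (4B, 4-aligned)
48..52  mip_level  (4B, 4-aligned)
52..53  pitch  (1B, 1-aligned)
53..56  -- tail padding (3B)
sizeof = 56, alignof = 8
64 − 56 = 8

8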